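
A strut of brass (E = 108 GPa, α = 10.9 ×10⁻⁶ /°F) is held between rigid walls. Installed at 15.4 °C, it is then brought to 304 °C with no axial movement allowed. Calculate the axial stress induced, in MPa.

612 MPa

α = 10.9×10⁻⁶/°F × 9/5 = 19.6×10⁻⁶/K.
ΔT = 288.6 K. Constrained thermal stress σ = E·α·ΔT = 108.0×10³ MPa × 19.6×10⁻⁶ × 288.6 = 612 MPa (compressive).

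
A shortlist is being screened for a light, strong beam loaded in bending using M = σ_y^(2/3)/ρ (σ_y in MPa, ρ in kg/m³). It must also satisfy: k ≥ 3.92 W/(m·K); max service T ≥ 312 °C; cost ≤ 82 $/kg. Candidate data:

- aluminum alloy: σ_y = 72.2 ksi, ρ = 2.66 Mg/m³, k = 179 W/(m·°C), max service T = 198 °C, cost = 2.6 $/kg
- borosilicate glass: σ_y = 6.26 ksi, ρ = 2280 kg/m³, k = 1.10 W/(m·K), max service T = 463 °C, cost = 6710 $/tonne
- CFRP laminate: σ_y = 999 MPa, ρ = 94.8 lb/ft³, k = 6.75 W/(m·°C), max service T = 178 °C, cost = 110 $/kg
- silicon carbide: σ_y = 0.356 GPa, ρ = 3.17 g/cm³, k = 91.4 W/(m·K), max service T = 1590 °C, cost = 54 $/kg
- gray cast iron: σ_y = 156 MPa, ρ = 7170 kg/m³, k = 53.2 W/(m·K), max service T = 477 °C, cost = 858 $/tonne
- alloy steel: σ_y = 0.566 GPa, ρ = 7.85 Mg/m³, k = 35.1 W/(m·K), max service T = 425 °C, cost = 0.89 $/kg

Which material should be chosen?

Screen on constraints: k ≥ 3.92 W/(m·K); max service T ≥ 312 °C; cost ≤ 82 $/kg. Survivors: silicon carbide, gray cast iron, alloy steel.
Putting every candidate on a common basis:
  silicon carbide: σ_y = 356.0 MPa, ρ = 3170 kg/m³
  gray cast iron: σ_y = 156.0 MPa, ρ = 7170 kg/m³
  alloy steel: σ_y = 566.0 MPa, ρ = 7850 kg/m³
  silicon carbide: M = 15.8×10⁻³
  alloy steel: M = 8.72×10⁻³
  gray cast iron: M = 4.04×10⁻³
Silicon carbide has the largest M.

silicon carbide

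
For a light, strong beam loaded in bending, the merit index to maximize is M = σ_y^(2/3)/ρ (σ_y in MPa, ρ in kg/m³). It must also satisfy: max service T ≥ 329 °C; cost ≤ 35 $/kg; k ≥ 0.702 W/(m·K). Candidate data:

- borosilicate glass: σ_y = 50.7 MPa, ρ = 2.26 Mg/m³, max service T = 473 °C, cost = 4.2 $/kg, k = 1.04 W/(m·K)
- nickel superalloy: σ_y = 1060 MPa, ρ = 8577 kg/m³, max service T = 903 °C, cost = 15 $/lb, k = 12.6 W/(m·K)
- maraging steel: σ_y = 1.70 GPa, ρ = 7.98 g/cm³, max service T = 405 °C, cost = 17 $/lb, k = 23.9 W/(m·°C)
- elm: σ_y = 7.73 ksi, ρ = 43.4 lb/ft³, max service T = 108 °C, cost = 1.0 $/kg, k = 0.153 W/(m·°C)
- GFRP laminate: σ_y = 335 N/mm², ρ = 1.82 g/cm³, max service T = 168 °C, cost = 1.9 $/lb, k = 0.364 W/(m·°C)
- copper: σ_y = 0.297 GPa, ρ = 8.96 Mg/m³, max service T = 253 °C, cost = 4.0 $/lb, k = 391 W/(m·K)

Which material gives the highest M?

Screen on constraints: max service T ≥ 329 °C; cost ≤ 35 $/kg; k ≥ 0.702 W/(m·K). Survivors: borosilicate glass, nickel superalloy.
After converting to SI:
  borosilicate glass: σ_y = 50.70 MPa, ρ = 2260 kg/m³
  nickel superalloy: σ_y = 1060 MPa, ρ = 8577 kg/m³
  nickel superalloy: M = 12.1×10⁻³
  borosilicate glass: M = 6.06×10⁻³
The maximum is for nickel superalloy.

nickel superalloy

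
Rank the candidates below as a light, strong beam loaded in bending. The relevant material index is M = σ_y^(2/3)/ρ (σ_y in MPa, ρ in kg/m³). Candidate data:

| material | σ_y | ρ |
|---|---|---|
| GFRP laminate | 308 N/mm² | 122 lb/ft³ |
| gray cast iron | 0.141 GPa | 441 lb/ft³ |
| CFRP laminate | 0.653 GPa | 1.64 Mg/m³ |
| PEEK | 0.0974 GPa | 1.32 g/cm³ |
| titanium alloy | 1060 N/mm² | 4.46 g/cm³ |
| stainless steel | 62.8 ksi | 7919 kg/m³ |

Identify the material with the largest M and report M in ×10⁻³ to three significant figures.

CFRP laminate, M = 45.9×10⁻³

Convert each candidate to consistent units, then evaluate M:
  GFRP laminate: σ_y = 308.0 MPa, ρ = 1954 kg/m³
  gray cast iron: σ_y = 141.0 MPa, ρ = 7064 kg/m³
  CFRP laminate: σ_y = 653.0 MPa, ρ = 1640 kg/m³
  PEEK: σ_y = 97.40 MPa, ρ = 1320 kg/m³
  titanium alloy: σ_y = 1060 MPa, ρ = 4460 kg/m³
  stainless steel: σ_y = 433.0 MPa, ρ = 7919 kg/m³
  CFRP laminate: M = 45.9×10⁻³
  GFRP laminate: M = 23.3×10⁻³
  titanium alloy: M = 23.3×10⁻³
  PEEK: M = 16.0×10⁻³
  stainless steel: M = 7.23×10⁻³
  gray cast iron: M = 3.83×10⁻³
CFRP laminate ranks first.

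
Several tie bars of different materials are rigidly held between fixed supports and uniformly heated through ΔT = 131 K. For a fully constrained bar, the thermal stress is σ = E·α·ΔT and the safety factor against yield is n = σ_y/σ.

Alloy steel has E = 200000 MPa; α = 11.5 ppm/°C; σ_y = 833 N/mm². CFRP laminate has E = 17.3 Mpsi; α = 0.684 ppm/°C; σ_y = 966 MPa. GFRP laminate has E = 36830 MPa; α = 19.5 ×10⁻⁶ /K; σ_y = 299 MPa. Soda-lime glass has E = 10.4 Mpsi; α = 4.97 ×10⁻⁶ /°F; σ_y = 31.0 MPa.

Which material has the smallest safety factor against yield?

soda-lime glass

Per material, after unit conversion:
  alloy steel: E = 200.0, α = 11.5, σ_y = 833.0 → σ = 301 MPa, n = 2.76
  CFRP laminate: E = 119.3, α = 0.684, σ_y = 966.0 → σ = 10.7 MPa, n = 90.4
  GFRP laminate: E = 36.83, α = 19.5, σ_y = 299.0 → σ = 94.1 MPa, n = 3.18
  soda-lime glass: E = 71.71, α = 8.95, σ_y = 31.00 → σ = 84.0 MPa, n = 0.369
The minimum is soda-lime glass at n = 0.369.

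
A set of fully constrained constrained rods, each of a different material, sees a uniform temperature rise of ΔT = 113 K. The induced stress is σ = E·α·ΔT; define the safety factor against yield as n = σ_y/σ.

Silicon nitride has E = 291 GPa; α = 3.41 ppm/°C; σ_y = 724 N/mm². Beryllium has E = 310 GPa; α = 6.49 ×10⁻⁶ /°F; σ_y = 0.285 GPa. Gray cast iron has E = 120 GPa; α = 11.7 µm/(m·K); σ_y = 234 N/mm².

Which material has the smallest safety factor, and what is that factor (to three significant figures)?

beryllium, n = 0.696

Per material, after unit conversion:
  silicon nitride: E = 291.0, α = 3.41, σ_y = 724.0 → σ = 112 MPa, n = 6.46
  beryllium: E = 310.0, α = 11.7, σ_y = 285.0 → σ = 409 MPa, n = 0.696
  gray cast iron: E = 120.0, α = 11.7, σ_y = 234.0 → σ = 159 MPa, n = 1.47
Beryllium has the lowest safety factor, n = 0.696.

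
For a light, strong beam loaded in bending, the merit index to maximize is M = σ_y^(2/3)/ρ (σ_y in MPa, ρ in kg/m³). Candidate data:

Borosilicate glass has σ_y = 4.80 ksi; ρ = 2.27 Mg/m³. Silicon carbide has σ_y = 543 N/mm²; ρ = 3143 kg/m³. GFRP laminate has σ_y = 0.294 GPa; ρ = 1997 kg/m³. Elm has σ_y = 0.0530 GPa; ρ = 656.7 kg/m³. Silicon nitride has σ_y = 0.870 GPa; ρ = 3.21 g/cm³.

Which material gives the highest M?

silicon nitride

Putting every candidate on a common basis:
  borosilicate glass: σ_y = 33.09 MPa, ρ = 2270 kg/m³
  silicon carbide: σ_y = 543.0 MPa, ρ = 3143 kg/m³
  GFRP laminate: σ_y = 294.0 MPa, ρ = 1997 kg/m³
  elm: σ_y = 53.00 MPa, ρ = 656.7 kg/m³
  silicon nitride: σ_y = 870.0 MPa, ρ = 3210 kg/m³
  silicon nitride: M = 28.4×10⁻³
  GFRP laminate: M = 22.1×10⁻³
  elm: M = 21.5×10⁻³
  silicon carbide: M = 21.2×10⁻³
  borosilicate glass: M = 4.54×10⁻³
Highest index: silicon nitride.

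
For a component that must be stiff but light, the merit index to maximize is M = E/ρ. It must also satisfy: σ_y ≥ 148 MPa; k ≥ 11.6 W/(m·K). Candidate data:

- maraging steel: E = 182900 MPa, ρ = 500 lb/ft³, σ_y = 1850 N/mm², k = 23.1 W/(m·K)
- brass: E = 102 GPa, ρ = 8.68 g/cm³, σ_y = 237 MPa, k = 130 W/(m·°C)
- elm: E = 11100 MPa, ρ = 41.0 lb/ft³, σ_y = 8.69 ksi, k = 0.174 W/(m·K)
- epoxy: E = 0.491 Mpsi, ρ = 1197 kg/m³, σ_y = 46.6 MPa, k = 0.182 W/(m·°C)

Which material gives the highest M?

maraging steel

Screen on constraints: σ_y ≥ 148 MPa; k ≥ 11.6 W/(m·K). Survivors: maraging steel, brass.
Convert each candidate to consistent units, then evaluate M:
  maraging steel: E = 182.9 GPa, ρ = 8009 kg/m³
  brass: E = 102.0 GPa, ρ = 8680 kg/m³
  maraging steel: M = 22.8 MN·m/kg
  brass: M = 11.8 MN·m/kg
Highest index: maraging steel.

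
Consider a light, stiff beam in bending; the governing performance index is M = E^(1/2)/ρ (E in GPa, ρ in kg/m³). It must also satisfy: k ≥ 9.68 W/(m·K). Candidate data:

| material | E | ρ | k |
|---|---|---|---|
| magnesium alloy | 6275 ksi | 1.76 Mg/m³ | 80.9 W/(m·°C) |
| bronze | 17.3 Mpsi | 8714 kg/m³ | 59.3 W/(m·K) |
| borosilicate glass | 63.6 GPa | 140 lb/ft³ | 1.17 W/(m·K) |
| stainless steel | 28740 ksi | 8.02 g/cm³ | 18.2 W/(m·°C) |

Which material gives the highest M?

Screen on constraints: k ≥ 9.68 W/(m·K). Survivors: magnesium alloy, bronze, stainless steel.
After converting to SI:
  magnesium alloy: E = 43.26 GPa, ρ = 1760 kg/m³
  bronze: E = 119.3 GPa, ρ = 8714 kg/m³
  stainless steel: E = 198.2 GPa, ρ = 8020 kg/m³
  magnesium alloy: M = 3.74×10⁻³
  stainless steel: M = 1.76×10⁻³
  bronze: M = 1.25×10⁻³
Magnesium alloy ranks first.

magnesium alloy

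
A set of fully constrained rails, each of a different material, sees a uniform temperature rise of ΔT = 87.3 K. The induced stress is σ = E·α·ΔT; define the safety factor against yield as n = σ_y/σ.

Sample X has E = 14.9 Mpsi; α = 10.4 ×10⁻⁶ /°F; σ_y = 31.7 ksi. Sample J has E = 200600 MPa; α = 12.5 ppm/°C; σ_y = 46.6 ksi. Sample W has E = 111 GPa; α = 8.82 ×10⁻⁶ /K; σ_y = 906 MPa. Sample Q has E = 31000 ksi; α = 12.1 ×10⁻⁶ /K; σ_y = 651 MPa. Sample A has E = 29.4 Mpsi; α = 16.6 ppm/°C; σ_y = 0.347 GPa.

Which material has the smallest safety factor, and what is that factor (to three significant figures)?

Per material, after unit conversion:
  sample X: E = 102.7, α = 18.7, σ_y = 218.6 → σ = 168 MPa, n = 1.30
  sample J: E = 200.6, α = 12.5, σ_y = 321.3 → σ = 219 MPa, n = 1.47
  sample W: E = 111.0, α = 8.82, σ_y = 906.0 → σ = 85.5 MPa, n = 10.6
  sample Q: E = 213.7, α = 12.1, σ_y = 651.0 → σ = 226 MPa, n = 2.88
  sample A: E = 202.7, α = 16.6, σ_y = 347.0 → σ = 294 MPa, n = 1.18
Smallest n: sample A with n = 1.18.

sample A, n = 1.18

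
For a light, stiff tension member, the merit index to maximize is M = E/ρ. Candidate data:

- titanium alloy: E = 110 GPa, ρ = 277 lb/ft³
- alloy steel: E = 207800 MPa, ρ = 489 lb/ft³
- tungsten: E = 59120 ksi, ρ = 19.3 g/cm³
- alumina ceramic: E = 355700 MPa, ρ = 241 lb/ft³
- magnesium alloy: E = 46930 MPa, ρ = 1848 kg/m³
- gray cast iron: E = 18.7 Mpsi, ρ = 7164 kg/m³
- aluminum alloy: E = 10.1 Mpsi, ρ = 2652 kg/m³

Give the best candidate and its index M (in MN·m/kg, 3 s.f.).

alumina ceramic, M = 92.1 MN·m/kg

After converting to SI:
  titanium alloy: E = 110.0 GPa, ρ = 4437 kg/m³
  alloy steel: E = 207.8 GPa, ρ = 7833 kg/m³
  tungsten: E = 407.6 GPa, ρ = 19300 kg/m³
  alumina ceramic: E = 355.7 GPa, ρ = 3860 kg/m³
  magnesium alloy: E = 46.93 GPa, ρ = 1848 kg/m³
  gray cast iron: E = 128.9 GPa, ρ = 7164 kg/m³
  aluminum alloy: E = 69.64 GPa, ρ = 2652 kg/m³
  alumina ceramic: M = 92.1 MN·m/kg
  alloy steel: M = 26.5 MN·m/kg
  aluminum alloy: M = 26.3 MN·m/kg
  magnesium alloy: M = 25.4 MN·m/kg
  titanium alloy: M = 24.8 MN·m/kg
  tungsten: M = 21.1 MN·m/kg
  gray cast iron: M = 18.0 MN·m/kg
Alumina ceramic has the largest M.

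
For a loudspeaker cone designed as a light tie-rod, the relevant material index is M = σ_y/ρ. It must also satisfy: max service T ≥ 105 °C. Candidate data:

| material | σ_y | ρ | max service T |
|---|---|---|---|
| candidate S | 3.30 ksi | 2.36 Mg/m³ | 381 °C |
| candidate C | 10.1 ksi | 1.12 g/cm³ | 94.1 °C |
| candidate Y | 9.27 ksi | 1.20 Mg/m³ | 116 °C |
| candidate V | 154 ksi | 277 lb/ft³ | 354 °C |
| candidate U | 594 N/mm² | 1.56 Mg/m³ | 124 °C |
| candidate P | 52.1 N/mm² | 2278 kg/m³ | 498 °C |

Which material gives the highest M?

candidate U

Screen on constraints: max service T ≥ 105 °C. Survivors: candidate S, candidate Y, candidate V, candidate U, candidate P.
Convert each candidate to consistent units, then evaluate M:
  candidate S: σ_y = 22.75 MPa, ρ = 2360 kg/m³
  candidate Y: σ_y = 63.91 MPa, ρ = 1200 kg/m³
  candidate V: σ_y = 1062 MPa, ρ = 4437 kg/m³
  candidate U: σ_y = 594.0 MPa, ρ = 1560 kg/m³
  candidate P: σ_y = 52.10 MPa, ρ = 2278 kg/m³
  candidate U: M = 381 kN·m/kg
  candidate V: M = 239 kN·m/kg
  candidate Y: M = 53.3 kN·m/kg
  candidate P: M = 22.9 kN·m/kg
  candidate S: M = 9.64 kN·m/kg
The maximum is for candidate U.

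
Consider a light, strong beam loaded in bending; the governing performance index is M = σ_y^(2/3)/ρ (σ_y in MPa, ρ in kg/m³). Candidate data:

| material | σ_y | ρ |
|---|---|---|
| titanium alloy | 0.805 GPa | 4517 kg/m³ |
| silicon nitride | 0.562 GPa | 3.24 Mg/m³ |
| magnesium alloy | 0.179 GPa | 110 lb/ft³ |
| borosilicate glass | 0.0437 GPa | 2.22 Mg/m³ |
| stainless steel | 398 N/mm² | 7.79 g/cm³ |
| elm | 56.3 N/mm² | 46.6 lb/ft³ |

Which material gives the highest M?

After converting to SI:
  titanium alloy: σ_y = 805.0 MPa, ρ = 4517 kg/m³
  silicon nitride: σ_y = 562.0 MPa, ρ = 3240 kg/m³
  magnesium alloy: σ_y = 179.0 MPa, ρ = 1762 kg/m³
  borosilicate glass: σ_y = 43.70 MPa, ρ = 2220 kg/m³
  stainless steel: σ_y = 398.0 MPa, ρ = 7790 kg/m³
  elm: σ_y = 56.30 MPa, ρ = 746.5 kg/m³
  silicon nitride: M = 21.0×10⁻³
  elm: M = 19.7×10⁻³
  titanium alloy: M = 19.2×10⁻³
  magnesium alloy: M = 18.0×10⁻³
  stainless steel: M = 6.95×10⁻³
  borosilicate glass: M = 5.59×10⁻³
The maximum is for silicon nitride.

silicon nitride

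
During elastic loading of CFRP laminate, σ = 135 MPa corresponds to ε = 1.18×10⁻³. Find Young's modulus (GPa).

114 GPa

E = σ/ε = 135 MPa / 1.18×10⁻³ = 114400 MPa = 114 GPa.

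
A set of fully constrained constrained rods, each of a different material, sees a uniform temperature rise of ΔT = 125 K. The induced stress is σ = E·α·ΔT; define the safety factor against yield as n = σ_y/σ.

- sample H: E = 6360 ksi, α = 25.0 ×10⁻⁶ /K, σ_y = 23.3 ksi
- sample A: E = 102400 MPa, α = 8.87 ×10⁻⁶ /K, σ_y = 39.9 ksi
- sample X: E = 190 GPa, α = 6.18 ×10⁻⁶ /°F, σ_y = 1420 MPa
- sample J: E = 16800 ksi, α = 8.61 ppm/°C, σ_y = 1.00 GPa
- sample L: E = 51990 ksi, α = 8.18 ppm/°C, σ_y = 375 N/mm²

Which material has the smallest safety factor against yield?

sample L

Per material, after unit conversion:
  sample H: E = 43.85, α = 25.0, σ_y = 160.6 → σ = 137 MPa, n = 1.17
  sample A: E = 102.4, α = 8.87, σ_y = 275.1 → σ = 114 MPa, n = 2.42
  sample X: E = 190.0, α = 11.1, σ_y = 1420 → σ = 264 MPa, n = 5.37
  sample J: E = 115.8, α = 8.61, σ_y = 1000 → σ = 125 MPa, n = 8.02
  sample L: E = 358.5, α = 8.18, σ_y = 375.0 → σ = 367 MPa, n = 1.02
Sample L has the lowest safety factor, n = 1.02.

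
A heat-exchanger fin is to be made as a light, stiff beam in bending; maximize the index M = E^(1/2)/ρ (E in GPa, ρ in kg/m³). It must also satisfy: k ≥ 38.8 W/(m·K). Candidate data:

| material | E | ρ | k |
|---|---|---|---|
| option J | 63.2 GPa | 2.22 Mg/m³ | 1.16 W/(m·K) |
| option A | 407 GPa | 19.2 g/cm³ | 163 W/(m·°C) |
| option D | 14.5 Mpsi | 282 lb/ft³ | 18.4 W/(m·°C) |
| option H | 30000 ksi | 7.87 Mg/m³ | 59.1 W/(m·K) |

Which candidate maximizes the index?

Screen on constraints: k ≥ 38.8 W/(m·K). Survivors: option A, option H.
Putting every candidate on a common basis:
  option A: E = 407.0 GPa, ρ = 19200 kg/m³
  option H: E = 206.8 GPa, ρ = 7870 kg/m³
  option H: M = 1.83×10⁻³
  option A: M = 1.05×10⁻³
Option H has the largest M.

option H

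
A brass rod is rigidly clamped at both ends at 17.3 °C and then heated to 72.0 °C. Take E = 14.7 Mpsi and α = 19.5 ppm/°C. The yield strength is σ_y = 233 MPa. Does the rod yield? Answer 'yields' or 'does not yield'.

E = 14.7 Mpsi = 101.4 GPa.
ΔT = 54.70 K. Constrained thermal stress σ = E·α·ΔT = 101.4×10³ MPa × 19.5×10⁻⁶ × 54.70 = 108 MPa (compressive).
Compare to σ_y = 233 MPa: σ < σ_y, so it does not yield.

does not yield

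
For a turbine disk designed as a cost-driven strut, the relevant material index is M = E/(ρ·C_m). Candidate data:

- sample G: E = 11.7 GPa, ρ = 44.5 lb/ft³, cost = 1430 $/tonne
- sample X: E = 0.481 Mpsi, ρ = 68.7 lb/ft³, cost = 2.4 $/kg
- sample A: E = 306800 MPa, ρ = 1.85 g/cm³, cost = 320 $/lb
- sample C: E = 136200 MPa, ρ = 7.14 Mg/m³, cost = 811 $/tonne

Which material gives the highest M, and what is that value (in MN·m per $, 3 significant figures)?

sample C, M = 23.5 MN·m per $

Putting every candidate on a common basis:
  sample G: E = 11.70 GPa, ρ = 712.8 kg/m³, cost = 1.430 $/kg
  sample X: E = 3.316 GPa, ρ = 1100 kg/m³, cost = 2.400 $/kg
  sample A: E = 306.8 GPa, ρ = 1850 kg/m³, cost = 705.5 $/kg
  sample C: E = 136.2 GPa, ρ = 7140 kg/m³, cost = 0.8110 $/kg
  sample C: M = 23.5 MN·m per $
  sample G: M = 11.5 MN·m per $
  sample X: M = 1.26 MN·m per $
  sample A: M = 0.235 MN·m per $
Sample C ranks first.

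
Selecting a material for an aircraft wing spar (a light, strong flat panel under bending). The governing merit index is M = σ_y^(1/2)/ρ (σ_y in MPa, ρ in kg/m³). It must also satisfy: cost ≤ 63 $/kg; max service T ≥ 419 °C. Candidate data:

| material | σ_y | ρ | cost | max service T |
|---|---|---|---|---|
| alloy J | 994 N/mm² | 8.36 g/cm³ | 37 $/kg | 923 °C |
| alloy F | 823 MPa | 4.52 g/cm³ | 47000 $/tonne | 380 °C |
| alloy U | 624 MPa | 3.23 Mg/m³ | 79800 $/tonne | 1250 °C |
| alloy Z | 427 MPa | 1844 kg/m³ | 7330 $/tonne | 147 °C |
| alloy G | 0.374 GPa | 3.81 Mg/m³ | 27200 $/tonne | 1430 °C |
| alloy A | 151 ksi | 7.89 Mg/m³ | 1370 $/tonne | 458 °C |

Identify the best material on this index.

Screen on constraints: cost ≤ 63 $/kg; max service T ≥ 419 °C. Survivors: alloy J, alloy G, alloy A.
Convert each candidate to consistent units, then evaluate M:
  alloy J: σ_y = 994.0 MPa, ρ = 8360 kg/m³
  alloy G: σ_y = 374.0 MPa, ρ = 3810 kg/m³
  alloy A: σ_y = 1041 MPa, ρ = 7890 kg/m³
  alloy G: M = 5.08×10⁻³
  alloy A: M = 4.09×10⁻³
  alloy J: M = 3.77×10⁻³
Highest index: alloy G.

alloy G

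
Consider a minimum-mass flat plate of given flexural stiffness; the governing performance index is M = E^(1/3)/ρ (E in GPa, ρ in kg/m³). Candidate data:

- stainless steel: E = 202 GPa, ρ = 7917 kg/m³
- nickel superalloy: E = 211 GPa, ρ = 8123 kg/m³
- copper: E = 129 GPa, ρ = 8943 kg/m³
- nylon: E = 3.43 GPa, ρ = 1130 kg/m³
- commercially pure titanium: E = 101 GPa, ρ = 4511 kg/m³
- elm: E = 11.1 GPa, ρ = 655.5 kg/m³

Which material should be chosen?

elm

Computing M directly (units already consistent):
  elm: M = 3.40×10⁻³
  nylon: M = 1.33×10⁻³
  commercially pure titanium: M = 1.03×10⁻³
  stainless steel: M = 0.741×10⁻³
  nickel superalloy: M = 0.733×10⁻³
  copper: M = 0.565×10⁻³
The maximum is for elm.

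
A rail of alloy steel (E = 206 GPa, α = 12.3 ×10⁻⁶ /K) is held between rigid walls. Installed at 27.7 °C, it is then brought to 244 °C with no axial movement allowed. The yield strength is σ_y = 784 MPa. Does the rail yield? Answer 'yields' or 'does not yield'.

does not yield

ΔT = 216.3 K. Constrained thermal stress σ = E·α·ΔT = 206.0×10³ MPa × 12.3×10⁻⁶ × 216.3 = 548 MPa (compressive).
Compare to σ_y = 784 MPa: σ < σ_y, so it does not yield.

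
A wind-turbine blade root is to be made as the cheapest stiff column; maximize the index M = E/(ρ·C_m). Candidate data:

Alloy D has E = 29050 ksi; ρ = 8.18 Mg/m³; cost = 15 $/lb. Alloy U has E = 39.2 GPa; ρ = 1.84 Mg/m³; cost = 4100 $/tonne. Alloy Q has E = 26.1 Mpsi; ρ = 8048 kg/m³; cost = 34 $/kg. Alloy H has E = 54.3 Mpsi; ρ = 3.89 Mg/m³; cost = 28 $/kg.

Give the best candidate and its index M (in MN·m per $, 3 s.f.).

alloy U, M = 5.20 MN·m per $

Convert each candidate to consistent units, then evaluate M:
  alloy D: E = 200.3 GPa, ρ = 8180 kg/m³, cost = 33.07 $/kg
  alloy U: E = 39.20 GPa, ρ = 1840 kg/m³, cost = 4.100 $/kg
  alloy Q: E = 180.0 GPa, ρ = 8048 kg/m³, cost = 34.00 $/kg
  alloy H: E = 374.4 GPa, ρ = 3890 kg/m³, cost = 28.00 $/kg
  alloy U: M = 5.20 MN·m per $
  alloy H: M = 3.44 MN·m per $
  alloy D: M = 0.740 MN·m per $
  alloy Q: M = 0.658 MN·m per $
Highest index: alloy U.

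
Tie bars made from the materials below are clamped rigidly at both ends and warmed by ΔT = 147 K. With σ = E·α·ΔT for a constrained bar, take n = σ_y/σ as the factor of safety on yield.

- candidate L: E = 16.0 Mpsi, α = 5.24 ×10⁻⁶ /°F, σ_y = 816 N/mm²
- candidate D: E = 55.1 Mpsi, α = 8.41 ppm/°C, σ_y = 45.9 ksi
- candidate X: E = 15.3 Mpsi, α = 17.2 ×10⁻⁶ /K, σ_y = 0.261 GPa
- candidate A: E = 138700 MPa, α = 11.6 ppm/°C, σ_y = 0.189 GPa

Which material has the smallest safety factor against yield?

Converting E to GPa, α to ×10⁻⁶/K, σ_y to MPa, then σ and n for each:
  candidate L: E = 110.3, α = 9.43, σ_y = 816.0 → σ = 153 MPa, n = 5.33
  candidate D: E = 379.9, α = 8.41, σ_y = 316.5 → σ = 470 MPa, n = 0.674
  candidate X: E = 105.5, α = 17.2, σ_y = 261.0 → σ = 267 MPa, n = 0.979
  candidate A: E = 138.7, α = 11.6, σ_y = 189.0 → σ = 237 MPa, n = 0.799
Smallest n: candidate D with n = 0.674.

candidate D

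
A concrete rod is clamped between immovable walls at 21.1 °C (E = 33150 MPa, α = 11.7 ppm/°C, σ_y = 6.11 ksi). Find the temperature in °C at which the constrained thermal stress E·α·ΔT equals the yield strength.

E = 33150 MPa = 33.15 GPa.
σ_y = 6.11 ksi = 42.13 MPa.
E·α·ΔT = 42.13 MPa ⇒ ΔT = 42.13 / (33.15×10³ × 11.7×10⁻⁶) = 108.6 K.
T = 21.1 + 108.6 = 129.7 °C.

130 °C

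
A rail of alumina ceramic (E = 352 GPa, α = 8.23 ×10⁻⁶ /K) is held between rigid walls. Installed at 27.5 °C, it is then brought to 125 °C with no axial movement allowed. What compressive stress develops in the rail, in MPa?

282 MPa

ΔT = 97.50 K. Constrained thermal stress σ = E·α·ΔT = 352.0×10³ MPa × 8.23×10⁻⁶ × 97.50 = 282 MPa (compressive).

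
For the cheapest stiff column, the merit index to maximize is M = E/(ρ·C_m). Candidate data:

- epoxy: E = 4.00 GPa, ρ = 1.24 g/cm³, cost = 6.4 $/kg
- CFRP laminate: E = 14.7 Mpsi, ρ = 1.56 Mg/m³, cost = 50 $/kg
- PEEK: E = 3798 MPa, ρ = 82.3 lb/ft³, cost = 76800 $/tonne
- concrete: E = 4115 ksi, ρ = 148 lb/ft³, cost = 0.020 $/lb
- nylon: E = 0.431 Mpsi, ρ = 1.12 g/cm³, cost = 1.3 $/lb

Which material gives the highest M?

Convert each candidate to consistent units, then evaluate M:
  epoxy: E = 4.000 GPa, ρ = 1240 kg/m³, cost = 6.400 $/kg
  CFRP laminate: E = 101.4 GPa, ρ = 1560 kg/m³, cost = 50.00 $/kg
  PEEK: E = 3.798 GPa, ρ = 1318 kg/m³, cost = 76.80 $/kg
  concrete: E = 28.37 GPa, ρ = 2371 kg/m³, cost = 0.04409 $/kg
  nylon: E = 2.972 GPa, ρ = 1120 kg/m³, cost = 2.866 $/kg
  concrete: M = 271 MN·m per $
  CFRP laminate: M = 1.30 MN·m per $
  nylon: M = 0.926 MN·m per $
  epoxy: M = 0.504 MN·m per $
  PEEK: M = 0.0375 MN·m per $
Concrete has the largest M.

concrete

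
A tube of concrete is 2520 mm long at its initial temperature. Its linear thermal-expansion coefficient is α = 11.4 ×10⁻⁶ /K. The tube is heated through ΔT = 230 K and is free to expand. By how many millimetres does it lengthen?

6.61 mm

ΔL = α·L₀·ΔT = 11.4×10⁻⁶ × 2520 mm × 230.0 K = 6.61 mm.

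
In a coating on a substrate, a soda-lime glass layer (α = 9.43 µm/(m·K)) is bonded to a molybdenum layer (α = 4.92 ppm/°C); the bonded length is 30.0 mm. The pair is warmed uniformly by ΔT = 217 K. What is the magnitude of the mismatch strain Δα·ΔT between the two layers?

Δα = |9.43 − 4.92|×10⁻⁶/K = 4.51×10⁻⁶/K.
Mismatch strain = Δα·ΔT = 4.51×10⁻⁶ × 217.0 = 9.79×10⁻⁴.

9.79×10⁻⁴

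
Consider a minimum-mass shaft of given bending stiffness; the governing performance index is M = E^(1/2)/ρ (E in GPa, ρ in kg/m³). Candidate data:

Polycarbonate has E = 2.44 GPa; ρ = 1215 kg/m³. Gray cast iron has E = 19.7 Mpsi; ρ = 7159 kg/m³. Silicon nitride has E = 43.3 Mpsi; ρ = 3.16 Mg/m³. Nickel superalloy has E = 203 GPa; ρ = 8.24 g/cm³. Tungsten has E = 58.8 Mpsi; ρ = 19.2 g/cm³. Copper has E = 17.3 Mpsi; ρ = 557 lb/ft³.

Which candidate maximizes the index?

silicon nitride

Putting every candidate on a common basis:
  polycarbonate: E = 2.440 GPa, ρ = 1215 kg/m³
  gray cast iron: E = 135.8 GPa, ρ = 7159 kg/m³
  silicon nitride: E = 298.5 GPa, ρ = 3160 kg/m³
  nickel superalloy: E = 203.0 GPa, ρ = 8240 kg/m³
  tungsten: E = 405.4 GPa, ρ = 19200 kg/m³
  copper: E = 119.3 GPa, ρ = 8922 kg/m³
  silicon nitride: M = 5.47×10⁻³
  nickel superalloy: M = 1.73×10⁻³
  gray cast iron: M = 1.63×10⁻³
  polycarbonate: M = 1.29×10⁻³
  copper: M = 1.22×10⁻³
  tungsten: M = 1.05×10⁻³
The maximum is for silicon nitride.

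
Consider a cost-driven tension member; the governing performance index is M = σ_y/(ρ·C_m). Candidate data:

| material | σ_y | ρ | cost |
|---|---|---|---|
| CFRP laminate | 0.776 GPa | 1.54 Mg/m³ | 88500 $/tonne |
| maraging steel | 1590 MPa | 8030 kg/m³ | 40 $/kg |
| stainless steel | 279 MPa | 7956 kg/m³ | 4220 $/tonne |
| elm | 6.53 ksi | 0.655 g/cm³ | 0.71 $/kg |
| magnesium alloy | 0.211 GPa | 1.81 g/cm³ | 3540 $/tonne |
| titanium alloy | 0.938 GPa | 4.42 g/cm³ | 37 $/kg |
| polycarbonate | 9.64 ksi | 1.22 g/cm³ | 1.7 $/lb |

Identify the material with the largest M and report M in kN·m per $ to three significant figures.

elm, M = 96.8 kN·m per $

Convert each candidate to consistent units, then evaluate M:
  CFRP laminate: σ_y = 776.0 MPa, ρ = 1540 kg/m³, cost = 88.50 $/kg
  maraging steel: σ_y = 1590 MPa, ρ = 8030 kg/m³, cost = 40.00 $/kg
  stainless steel: σ_y = 279.0 MPa, ρ = 7956 kg/m³, cost = 4.220 $/kg
  elm: σ_y = 45.02 MPa, ρ = 655.0 kg/m³, cost = 0.7100 $/kg
  magnesium alloy: σ_y = 211.0 MPa, ρ = 1810 kg/m³, cost = 3.540 $/kg
  titanium alloy: σ_y = 938.0 MPa, ρ = 4420 kg/m³, cost = 37.00 $/kg
  polycarbonate: σ_y = 66.47 MPa, ρ = 1220 kg/m³, cost = 3.748 $/kg
  elm: M = 96.8 kN·m per $
  magnesium alloy: M = 32.9 kN·m per $
  polycarbonate: M = 14.5 kN·m per $
  stainless steel: M = 8.31 kN·m per $
  titanium alloy: M = 5.74 kN·m per $
  CFRP laminate: M = 5.69 kN·m per $
  maraging steel: M = 4.95 kN·m per $
The maximum is for elm.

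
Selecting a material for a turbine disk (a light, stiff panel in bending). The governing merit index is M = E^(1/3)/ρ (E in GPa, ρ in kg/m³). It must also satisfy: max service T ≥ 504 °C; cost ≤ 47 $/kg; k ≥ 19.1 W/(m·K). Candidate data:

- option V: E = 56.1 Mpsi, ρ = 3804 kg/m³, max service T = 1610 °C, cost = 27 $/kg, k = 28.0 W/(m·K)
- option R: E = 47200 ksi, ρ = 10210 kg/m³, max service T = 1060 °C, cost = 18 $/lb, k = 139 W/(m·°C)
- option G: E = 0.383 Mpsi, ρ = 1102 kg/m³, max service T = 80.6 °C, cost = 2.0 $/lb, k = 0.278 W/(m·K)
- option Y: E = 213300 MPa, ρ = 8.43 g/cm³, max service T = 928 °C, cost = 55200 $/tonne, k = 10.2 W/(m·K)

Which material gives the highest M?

Screen on constraints: max service T ≥ 504 °C; cost ≤ 47 $/kg; k ≥ 19.1 W/(m·K). Survivors: option V, option R.
Normalizing units and computing the index:
  option V: E = 386.8 GPa, ρ = 3804 kg/m³
  option R: E = 325.4 GPa, ρ = 10210 kg/m³
  option V: M = 1.92×10⁻³
  option R: M = 0.674×10⁻³
Option V has the largest M.

option V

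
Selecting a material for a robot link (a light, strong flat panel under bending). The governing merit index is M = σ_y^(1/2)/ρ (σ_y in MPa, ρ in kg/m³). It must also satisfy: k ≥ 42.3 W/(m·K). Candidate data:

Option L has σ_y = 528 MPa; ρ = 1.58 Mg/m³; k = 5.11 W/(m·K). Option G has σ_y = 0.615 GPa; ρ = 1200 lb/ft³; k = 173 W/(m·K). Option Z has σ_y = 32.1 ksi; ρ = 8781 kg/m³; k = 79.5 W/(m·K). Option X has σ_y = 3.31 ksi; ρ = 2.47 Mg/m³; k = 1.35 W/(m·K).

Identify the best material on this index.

Screen on constraints: k ≥ 42.3 W/(m·K). Survivors: option G, option Z.
Convert each candidate to consistent units, then evaluate M:
  option G: σ_y = 615.0 MPa, ρ = 19220 kg/m³
  option Z: σ_y = 221.3 MPa, ρ = 8781 kg/m³
  option Z: M = 1.69×10⁻³
  option G: M = 1.29×10⁻³
The maximum is for option Z.

option Z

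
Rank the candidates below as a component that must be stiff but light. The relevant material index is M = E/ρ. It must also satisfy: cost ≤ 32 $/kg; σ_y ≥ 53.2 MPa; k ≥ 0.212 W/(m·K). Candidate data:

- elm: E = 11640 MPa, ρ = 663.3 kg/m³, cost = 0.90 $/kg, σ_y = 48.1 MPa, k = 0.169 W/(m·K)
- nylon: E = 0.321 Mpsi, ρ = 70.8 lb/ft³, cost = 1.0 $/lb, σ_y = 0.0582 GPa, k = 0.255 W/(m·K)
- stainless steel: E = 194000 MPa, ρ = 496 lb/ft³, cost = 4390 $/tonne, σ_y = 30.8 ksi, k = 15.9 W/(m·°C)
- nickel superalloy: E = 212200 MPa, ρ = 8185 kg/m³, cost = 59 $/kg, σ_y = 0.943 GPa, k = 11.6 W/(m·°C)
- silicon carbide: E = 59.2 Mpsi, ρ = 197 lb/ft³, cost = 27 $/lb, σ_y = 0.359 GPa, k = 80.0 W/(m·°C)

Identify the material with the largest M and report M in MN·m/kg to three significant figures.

stainless steel, M = 24.4 MN·m/kg

Screen on constraints: cost ≤ 32 $/kg; σ_y ≥ 53.2 MPa; k ≥ 0.212 W/(m·K). Survivors: nylon, stainless steel.
In SI units:
  nylon: E = 2.213 GPa, ρ = 1134 kg/m³
  stainless steel: E = 194.0 GPa, ρ = 7945 kg/m³
  stainless steel: M = 24.4 MN·m/kg
  nylon: M = 1.95 MN·m/kg
Highest index: stainless steel.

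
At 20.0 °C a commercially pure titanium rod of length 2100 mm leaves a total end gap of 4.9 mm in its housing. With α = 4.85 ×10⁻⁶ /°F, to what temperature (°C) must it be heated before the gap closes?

α = 4.85×10⁻⁶/°F × 9/5 = 8.73×10⁻⁶/K.
α·L₀·ΔT = 4.9 mm ⇒ ΔT = 4.9 / (8.73×10⁻⁶ × 2100.0) = 267.3 K.
T = 20.0 + 267.3 = 287.3 °C.

287 °C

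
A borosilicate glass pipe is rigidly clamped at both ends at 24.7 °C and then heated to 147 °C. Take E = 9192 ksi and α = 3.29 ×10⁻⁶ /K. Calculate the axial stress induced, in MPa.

25.5 MPa

E = 9192 ksi = 63.38 GPa.
ΔT = 122.3 K. Constrained thermal stress σ = E·α·ΔT = 63.38×10³ MPa × 3.29×10⁻⁶ × 122.3 = 25.5 MPa (compressive).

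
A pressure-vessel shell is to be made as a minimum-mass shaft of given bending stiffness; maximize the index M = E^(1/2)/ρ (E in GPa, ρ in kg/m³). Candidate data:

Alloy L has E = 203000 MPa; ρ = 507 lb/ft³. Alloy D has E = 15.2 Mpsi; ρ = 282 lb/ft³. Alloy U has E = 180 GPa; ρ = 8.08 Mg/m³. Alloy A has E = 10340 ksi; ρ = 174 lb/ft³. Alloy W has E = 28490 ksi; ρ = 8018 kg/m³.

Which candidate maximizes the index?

alloy A

Normalizing units and computing the index:
  alloy L: E = 203.0 GPa, ρ = 8121 kg/m³
  alloy D: E = 104.8 GPa, ρ = 4517 kg/m³
  alloy U: E = 180.0 GPa, ρ = 8080 kg/m³
  alloy A: E = 71.29 GPa, ρ = 2787 kg/m³
  alloy W: E = 196.4 GPa, ρ = 8018 kg/m³
  alloy A: M = 3.03×10⁻³
  alloy D: M = 2.27×10⁻³
  alloy L: M = 1.75×10⁻³
  alloy W: M = 1.75×10⁻³
  alloy U: M = 1.66×10⁻³
Alloy A ranks first.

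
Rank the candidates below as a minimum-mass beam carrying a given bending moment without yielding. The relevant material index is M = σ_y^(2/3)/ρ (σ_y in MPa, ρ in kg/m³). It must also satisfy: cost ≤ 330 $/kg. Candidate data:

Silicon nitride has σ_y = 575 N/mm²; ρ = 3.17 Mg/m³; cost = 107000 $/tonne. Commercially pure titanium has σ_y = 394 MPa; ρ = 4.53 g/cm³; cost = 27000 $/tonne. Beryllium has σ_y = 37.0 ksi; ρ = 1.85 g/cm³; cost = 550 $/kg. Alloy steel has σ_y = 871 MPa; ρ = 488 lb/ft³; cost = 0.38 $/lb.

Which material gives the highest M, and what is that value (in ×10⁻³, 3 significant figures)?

Screen on constraints: cost ≤ 330 $/kg. Survivors: silicon nitride, commercially pure titanium, alloy steel.
Normalizing units and computing the index:
  silicon nitride: σ_y = 575.0 MPa, ρ = 3170 kg/m³
  commercially pure titanium: σ_y = 394.0 MPa, ρ = 4530 kg/m³
  alloy steel: σ_y = 871.0 MPa, ρ = 7817 kg/m³
  silicon nitride: M = 21.8×10⁻³
  commercially pure titanium: M = 11.9×10⁻³
  alloy steel: M = 11.7×10⁻³
Highest index: silicon nitride.

silicon nitride, M = 21.8×10⁻³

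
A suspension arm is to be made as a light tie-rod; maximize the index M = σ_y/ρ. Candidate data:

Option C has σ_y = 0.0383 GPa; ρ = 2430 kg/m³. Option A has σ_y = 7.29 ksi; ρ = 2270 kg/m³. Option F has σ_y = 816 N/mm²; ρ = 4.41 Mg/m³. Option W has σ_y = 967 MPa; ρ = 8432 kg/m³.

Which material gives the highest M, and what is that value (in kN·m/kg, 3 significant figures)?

Normalizing units and computing the index:
  option C: σ_y = 38.30 MPa, ρ = 2430 kg/m³
  option A: σ_y = 50.26 MPa, ρ = 2270 kg/m³
  option F: σ_y = 816.0 MPa, ρ = 4410 kg/m³
  option W: σ_y = 967.0 MPa, ρ = 8432 kg/m³
  option F: M = 185 kN·m/kg
  option W: M = 115 kN·m/kg
  option A: M = 22.1 kN·m/kg
  option C: M = 15.8 kN·m/kg
The maximum is for option F.

option F, M = 185 kN·m/kg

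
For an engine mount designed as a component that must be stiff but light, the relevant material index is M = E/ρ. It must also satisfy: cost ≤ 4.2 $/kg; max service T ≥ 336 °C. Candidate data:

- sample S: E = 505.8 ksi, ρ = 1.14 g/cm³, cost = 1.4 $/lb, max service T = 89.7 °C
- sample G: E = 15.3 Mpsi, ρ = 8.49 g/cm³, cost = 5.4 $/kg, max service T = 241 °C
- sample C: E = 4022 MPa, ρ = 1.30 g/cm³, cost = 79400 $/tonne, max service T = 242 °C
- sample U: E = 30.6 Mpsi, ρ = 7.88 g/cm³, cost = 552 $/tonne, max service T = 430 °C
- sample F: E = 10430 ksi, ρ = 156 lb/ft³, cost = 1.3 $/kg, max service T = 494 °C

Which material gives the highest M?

sample F

Screen on constraints: cost ≤ 4.2 $/kg; max service T ≥ 336 °C. Survivors: sample U, sample F.
After converting to SI:
  sample U: E = 211.0 GPa, ρ = 7880 kg/m³
  sample F: E = 71.91 GPa, ρ = 2499 kg/m³
  sample F: M = 28.8 MN·m/kg
  sample U: M = 26.8 MN·m/kg
The maximum is for sample F.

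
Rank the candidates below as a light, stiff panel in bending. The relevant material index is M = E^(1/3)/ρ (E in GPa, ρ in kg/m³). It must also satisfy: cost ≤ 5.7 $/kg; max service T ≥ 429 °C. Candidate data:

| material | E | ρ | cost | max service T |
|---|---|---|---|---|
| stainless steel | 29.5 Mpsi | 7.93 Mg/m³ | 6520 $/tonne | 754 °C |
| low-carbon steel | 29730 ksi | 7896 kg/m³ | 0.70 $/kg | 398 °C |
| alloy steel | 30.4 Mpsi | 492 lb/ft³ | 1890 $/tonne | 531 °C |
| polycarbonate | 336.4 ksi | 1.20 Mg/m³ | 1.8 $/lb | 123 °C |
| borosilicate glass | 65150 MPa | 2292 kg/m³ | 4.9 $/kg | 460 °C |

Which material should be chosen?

Screen on constraints: cost ≤ 5.7 $/kg; max service T ≥ 429 °C. Survivors: alloy steel, borosilicate glass.
After converting to SI:
  alloy steel: E = 209.6 GPa, ρ = 7881 kg/m³
  borosilicate glass: E = 65.15 GPa, ρ = 2292 kg/m³
  borosilicate glass: M = 1.76×10⁻³
  alloy steel: M = 0.754×10⁻³
The maximum is for borosilicate glass.

borosilicate glass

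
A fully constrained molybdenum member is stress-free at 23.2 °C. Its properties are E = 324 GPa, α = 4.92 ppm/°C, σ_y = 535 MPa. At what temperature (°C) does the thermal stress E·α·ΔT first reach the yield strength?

E·α·ΔT = 535.0 MPa ⇒ ΔT = 535.0 / (324.0×10³ × 4.92×10⁻⁶) = 335.6 K.
T = 23.2 + 335.6 = 358.8 °C.

359 °C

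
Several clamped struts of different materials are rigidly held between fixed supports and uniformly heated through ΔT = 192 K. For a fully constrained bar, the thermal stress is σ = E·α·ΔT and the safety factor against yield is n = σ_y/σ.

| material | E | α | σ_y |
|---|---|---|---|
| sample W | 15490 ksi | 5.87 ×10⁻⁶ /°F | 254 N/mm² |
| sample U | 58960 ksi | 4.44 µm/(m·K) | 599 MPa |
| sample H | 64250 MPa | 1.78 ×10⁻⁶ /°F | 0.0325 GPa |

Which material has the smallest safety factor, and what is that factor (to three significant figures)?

sample H, n = 0.822

Per material, after unit conversion:
  sample W: E = 106.8, α = 10.6, σ_y = 254.0 → σ = 217 MPa, n = 1.17
  sample U: E = 406.5, α = 4.44, σ_y = 599.0 → σ = 347 MPa, n = 1.73
  sample H: E = 64.25, α = 3.20, σ_y = 32.50 → σ = 39.5 MPa, n = 0.822
Smallest n: sample H with n = 0.822.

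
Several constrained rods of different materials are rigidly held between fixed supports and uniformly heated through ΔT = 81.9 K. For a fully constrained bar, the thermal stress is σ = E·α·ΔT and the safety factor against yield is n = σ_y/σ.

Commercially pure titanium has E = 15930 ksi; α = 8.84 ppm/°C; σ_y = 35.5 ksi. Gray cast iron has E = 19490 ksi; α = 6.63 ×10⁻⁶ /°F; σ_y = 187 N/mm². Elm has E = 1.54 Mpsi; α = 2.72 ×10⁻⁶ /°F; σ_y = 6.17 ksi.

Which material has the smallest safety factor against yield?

gray cast iron

Converting E to GPa, α to ×10⁻⁶/K, σ_y to MPa, then σ and n for each:
  commercially pure titanium: E = 109.8, α = 8.84, σ_y = 244.8 → σ = 79.5 MPa, n = 3.08
  gray cast iron: E = 134.4, α = 11.9, σ_y = 187.0 → σ = 131 MPa, n = 1.42
  elm: E = 10.62, α = 4.90, σ_y = 42.54 → σ = 4.26 MPa, n = 9.99
The minimum is gray cast iron at n = 1.42.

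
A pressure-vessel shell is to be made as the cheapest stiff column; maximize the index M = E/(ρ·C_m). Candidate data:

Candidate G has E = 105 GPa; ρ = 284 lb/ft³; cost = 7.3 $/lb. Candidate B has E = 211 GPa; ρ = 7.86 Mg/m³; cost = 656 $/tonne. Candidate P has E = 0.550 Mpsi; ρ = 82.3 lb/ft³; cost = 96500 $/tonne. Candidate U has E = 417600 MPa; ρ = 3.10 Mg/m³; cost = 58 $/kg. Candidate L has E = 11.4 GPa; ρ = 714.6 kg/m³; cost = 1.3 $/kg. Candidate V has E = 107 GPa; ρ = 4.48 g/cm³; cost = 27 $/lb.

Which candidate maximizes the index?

Convert each candidate to consistent units, then evaluate M:
  candidate G: E = 105.0 GPa, ρ = 4549 kg/m³, cost = 16.09 $/kg
  candidate B: E = 211.0 GPa, ρ = 7860 kg/m³, cost = 0.6560 $/kg
  candidate P: E = 3.792 GPa, ρ = 1318 kg/m³, cost = 96.50 $/kg
  candidate U: E = 417.6 GPa, ρ = 3100 kg/m³, cost = 58.00 $/kg
  candidate L: E = 11.40 GPa, ρ = 714.6 kg/m³, cost = 1.300 $/kg
  candidate V: E = 107.0 GPa, ρ = 4480 kg/m³, cost = 59.52 $/kg
  candidate B: M = 40.9 MN·m per $
  candidate L: M = 12.3 MN·m per $
  candidate U: M = 2.32 MN·m per $
  candidate G: M = 1.43 MN·m per $
  candidate V: M = 0.401 MN·m per $
  candidate P: M = 0.0298 MN·m per $
The maximum is for candidate B.

candidate B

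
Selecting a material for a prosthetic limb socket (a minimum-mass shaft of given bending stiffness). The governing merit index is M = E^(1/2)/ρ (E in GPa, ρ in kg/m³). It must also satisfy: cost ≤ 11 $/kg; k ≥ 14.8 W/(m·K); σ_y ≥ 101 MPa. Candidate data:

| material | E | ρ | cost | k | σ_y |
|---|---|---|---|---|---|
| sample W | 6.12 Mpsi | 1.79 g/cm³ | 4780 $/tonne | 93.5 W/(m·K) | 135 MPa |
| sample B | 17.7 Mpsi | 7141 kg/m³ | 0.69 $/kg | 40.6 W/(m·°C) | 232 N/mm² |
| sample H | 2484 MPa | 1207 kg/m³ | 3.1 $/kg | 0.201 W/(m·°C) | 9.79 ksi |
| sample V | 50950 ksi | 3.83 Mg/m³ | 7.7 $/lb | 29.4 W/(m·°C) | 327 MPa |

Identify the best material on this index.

Screen on constraints: cost ≤ 11 $/kg; k ≥ 14.8 W/(m·K); σ_y ≥ 101 MPa. Survivors: sample W, sample B.
Normalizing units and computing the index:
  sample W: E = 42.20 GPa, ρ = 1790 kg/m³
  sample B: E = 122.0 GPa, ρ = 7141 kg/m³
  sample W: M = 3.63×10⁻³
  sample B: M = 1.55×10⁻³
Sample W has the largest M.

sample W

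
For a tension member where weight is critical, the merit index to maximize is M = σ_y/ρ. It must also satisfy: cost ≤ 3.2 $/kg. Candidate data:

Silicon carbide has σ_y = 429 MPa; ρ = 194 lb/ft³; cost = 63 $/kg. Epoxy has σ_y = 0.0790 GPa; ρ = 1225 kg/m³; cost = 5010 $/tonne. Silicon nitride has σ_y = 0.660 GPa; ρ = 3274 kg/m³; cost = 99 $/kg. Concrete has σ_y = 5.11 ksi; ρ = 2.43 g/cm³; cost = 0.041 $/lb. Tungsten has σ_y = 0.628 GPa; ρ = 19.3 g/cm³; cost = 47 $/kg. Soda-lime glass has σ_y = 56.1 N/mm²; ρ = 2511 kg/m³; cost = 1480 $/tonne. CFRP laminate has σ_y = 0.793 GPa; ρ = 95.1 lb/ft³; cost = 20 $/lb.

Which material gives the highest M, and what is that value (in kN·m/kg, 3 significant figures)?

soda-lime glass, M = 22.3 kN·m/kg

Screen on constraints: cost ≤ 3.2 $/kg. Survivors: concrete, soda-lime glass.
After converting to SI:
  concrete: σ_y = 35.23 MPa, ρ = 2430 kg/m³
  soda-lime glass: σ_y = 56.10 MPa, ρ = 2511 kg/m³
  soda-lime glass: M = 22.3 kN·m/kg
  concrete: M = 14.5 kN·m/kg
Soda-lime glass ranks first.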